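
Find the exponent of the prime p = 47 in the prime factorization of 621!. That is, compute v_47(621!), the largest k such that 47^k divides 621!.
v_47(621!) = 13

Legendre's formula: v_p(n!) = Σ_{k ≥ 1} ⌊n / p^k⌋. For p = 47, n = 621, the terms are:
  ⌊621/47^1⌋ = ⌊621/47⌋ = 13
(the next term ⌊621/47^2⌋ = 0, terminating the sum). Summing: v_47(621!) = 13 = 13.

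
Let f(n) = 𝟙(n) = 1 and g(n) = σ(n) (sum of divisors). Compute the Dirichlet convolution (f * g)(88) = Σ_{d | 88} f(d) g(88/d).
(𝟙 * σ)(88) = 338

Divisors of 88: [1, 2, 4, 8, 11, 22, 44, 88]. For each d | 88:
  d = 1: 𝟙(1) · σ(88/1) = 1 · 180 = 180
  d = 2: 𝟙(2) · σ(88/2) = 1 · 84 = 84
  d = 4: 𝟙(4) · σ(88/4) = 1 · 36 = 36
  d = 8: 𝟙(8) · σ(88/8) = 1 · 12 = 12
  d = 11: 𝟙(11) · σ(88/11) = 1 · 15 = 15
  d = 22: 𝟙(22) · σ(88/22) = 1 · 7 = 7
  d = 44: 𝟙(44) · σ(88/44) = 1 · 3 = 3
  d = 88: 𝟙(88) · σ(88/88) = 1 · 1 = 1
Summing: (𝟙 * σ)(88) = 180 + 84 + 36 + 12 + 15 + 7 + 3 + 1 = 338.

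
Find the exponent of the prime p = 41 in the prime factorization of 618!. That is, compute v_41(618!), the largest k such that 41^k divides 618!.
v_41(618!) = 15

Legendre's formula: v_p(n!) = Σ_{k ≥ 1} ⌊n / p^k⌋. For p = 41, n = 618, the terms are:
  ⌊618/41^1⌋ = ⌊618/41⌋ = 15
(the next term ⌊618/41^2⌋ = 0, terminating the sum). Summing: v_41(618!) = 15 = 15.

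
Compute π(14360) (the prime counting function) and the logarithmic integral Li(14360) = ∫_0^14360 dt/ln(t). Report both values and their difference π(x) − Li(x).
π(14360) = 1683;  Li(14360) ≈ 1709.92;  π(x) − Li(x) ≈ -26.92.

Direct count of primes ≤ 14360 gives π(14360) = 1683. Numerical evaluation of the logarithmic integral gives Li(14360) ≈ 1709.92. The difference π(x) − Li(x) ≈ -26.92 is typically negative for small/moderate x (Li(x) overestimates), though Littlewood's theorem shows this sign changes infinitely often.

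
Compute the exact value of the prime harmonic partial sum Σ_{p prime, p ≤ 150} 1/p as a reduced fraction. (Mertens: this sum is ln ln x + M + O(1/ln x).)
Σ 1/p = 2815015614437565820654021455954100101477639621972021569177/1492182350939279320058875736615841068547583863326864530410

π(150) = 35, so the primes ≤ 150 are [2, 3, 5, 7, 11, 13, 17, 19, 23, 29, 31, 37, 41, 43, 47, 53, 59, 61, 67, 71, 73, 79, 83, 89, 97, 101, 103, 107, 109, 113, 127, 131, 137, 139, 149]. Summing 1/p over these primes: 2815015614437565820654021455954100101477639621972021569177/1492182350939279320058875736615841068547583863326864530410 ≈ 1.8865. Mertens estimate ln ln(150) + 0.2615 ≈ 1.8731.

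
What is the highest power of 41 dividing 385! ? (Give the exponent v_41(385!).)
v_41(385!) = 9

Legendre's formula: v_p(n!) = Σ_{k ≥ 1} ⌊n / p^k⌋. For p = 41, n = 385, the terms are:
  ⌊385/41^1⌋ = ⌊385/41⌋ = 9
(the next term ⌊385/41^2⌋ = 0, terminating the sum). Summing: v_41(385!) = 9 = 9.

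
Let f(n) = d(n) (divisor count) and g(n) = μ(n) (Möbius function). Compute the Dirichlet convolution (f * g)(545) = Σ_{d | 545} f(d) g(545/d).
(d * μ)(545) = 1

Divisors of 545: [1, 5, 109, 545]. For each d | 545:
  d = 1: d(1) · μ(545/1) = 1 · 1 = 1
  d = 5: d(5) · μ(545/5) = 2 · -1 = -2
  d = 109: d(109) · μ(545/109) = 2 · -1 = -2
  d = 545: d(545) · μ(545/545) = 4 · 1 = 4
Summing: (d * μ)(545) = 1 + -2 + -2 + 4 = 1.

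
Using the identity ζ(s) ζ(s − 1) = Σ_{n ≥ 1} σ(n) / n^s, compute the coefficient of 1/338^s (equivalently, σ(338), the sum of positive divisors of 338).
σ(338) = 549

In the product (Σ m^0/m^s)(Σ k / k^s) = Σ (Σ_{d | n} d) / n^s, the coefficient of 1/n^s is σ(n) = Σ_{d | n} d. For n = 338, divisors are [1, 2, 13, 26, 169, 338]; summing: σ(338) = 549.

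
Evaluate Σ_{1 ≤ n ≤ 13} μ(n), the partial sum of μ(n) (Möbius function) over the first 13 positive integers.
Σ_{n ≤ 13} μ(n) = -3

Compute μ(n) for each 1 ≤ n ≤ 13: μ(1) = 1, μ(2) = -1, μ(3) = -1, μ(4) = 0, μ(5) = -1, μ(6) = 1, μ(7) = -1, μ(8) = 0, μ(9) = 0, μ(10) = 1, μ(11) = -1, μ(12) = 0, μ(13) = -1. Summing all 13 values: -3. (Mertens function M(x) = Σ_{n ≤ x} μ(n); on average M(x) should be small (PNT ⟺ M(x) = o(x)).)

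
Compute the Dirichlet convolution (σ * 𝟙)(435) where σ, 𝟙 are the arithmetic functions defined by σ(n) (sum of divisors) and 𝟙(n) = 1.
(σ * 𝟙)(435) = 1085

Divisors of 435: [1, 3, 5, 15, 29, 87, 145, 435]. For each d | 435:
  d = 1: σ(1) · 𝟙(435/1) = 1 · 1 = 1
  d = 3: σ(3) · 𝟙(435/3) = 4 · 1 = 4
  d = 5: σ(5) · 𝟙(435/5) = 6 · 1 = 6
  d = 15: σ(15) · 𝟙(435/15) = 24 · 1 = 24
  d = 29: σ(29) · 𝟙(435/29) = 30 · 1 = 30
  d = 87: σ(87) · 𝟙(435/87) = 120 · 1 = 120
  d = 145: σ(145) · 𝟙(435/145) = 180 · 1 = 180
  d = 435: σ(435) · 𝟙(435/435) = 720 · 1 = 720
Summing: (σ * 𝟙)(435) = 1 + 4 + 6 + 24 + 30 + 120 + 180 + 720 = 1085.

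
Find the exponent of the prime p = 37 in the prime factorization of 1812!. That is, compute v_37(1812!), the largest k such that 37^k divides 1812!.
v_37(1812!) = 49

Legendre's formula: v_p(n!) = Σ_{k ≥ 1} ⌊n / p^k⌋. For p = 37, n = 1812, the terms are:
  ⌊1812/37^1⌋ = ⌊1812/37⌋ = 48
  ⌊1812/37^2⌋ = ⌊1812/1369⌋ = 1
(the next term ⌊1812/37^3⌋ = 0, terminating the sum). Summing: v_37(1812!) = 48 + 1 = 49.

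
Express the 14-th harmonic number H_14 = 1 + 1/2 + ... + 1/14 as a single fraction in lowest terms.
H_14 = 1171733/360360

Direct summation: H_14 = 1 + 1/2 + ... + 1/14. The least common denominator is lcm(1, ..., 14) = 360360; over this denominator the numerator is 360360 + 180180 + 120120 + 90090 + 72072 + 60060 + 51480 + 45045 + 40040 + 36036 + 32760 + 30030 + 27720 + 25740 = 1171733, so H_14 = 1171733/360360 (already in lowest terms) ≈ 3.25156. (The PNT-adjacent estimate ln(14) + γ ≈ 3.21627 matches within O(1/n).)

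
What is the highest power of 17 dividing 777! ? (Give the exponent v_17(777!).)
v_17(777!) = 47

Legendre's formula: v_p(n!) = Σ_{k ≥ 1} ⌊n / p^k⌋. For p = 17, n = 777, the terms are:
  ⌊777/17^1⌋ = ⌊777/17⌋ = 45
  ⌊777/17^2⌋ = ⌊777/289⌋ = 2
(the next term ⌊777/17^3⌋ = 0, terminating the sum). Summing: v_17(777!) = 45 + 2 = 47.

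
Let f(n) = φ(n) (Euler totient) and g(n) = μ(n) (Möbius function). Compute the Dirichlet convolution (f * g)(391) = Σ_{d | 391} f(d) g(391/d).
(φ * μ)(391) = 315

Divisors of 391: [1, 17, 23, 391]. For each d | 391:
  d = 1: φ(1) · μ(391/1) = 1 · 1 = 1
  d = 17: φ(17) · μ(391/17) = 16 · -1 = -16
  d = 23: φ(23) · μ(391/23) = 22 · -1 = -22
  d = 391: φ(391) · μ(391/391) = 352 · 1 = 352
Summing: (φ * μ)(391) = 1 + -16 + -22 + 352 = 315.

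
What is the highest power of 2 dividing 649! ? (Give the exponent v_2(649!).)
v_2(649!) = 645

Legendre's formula: v_p(n!) = Σ_{k ≥ 1} ⌊n / p^k⌋. For p = 2, n = 649, the terms are:
  ⌊649/2^1⌋ = ⌊649/2⌋ = 324
  ⌊649/2^2⌋ = ⌊649/4⌋ = 162
  ⌊649/2^3⌋ = ⌊649/8⌋ = 81
  ⌊649/2^4⌋ = ⌊649/16⌋ = 40
  ⌊649/2^5⌋ = ⌊649/32⌋ = 20
  ⌊649/2^6⌋ = ⌊649/64⌋ = 10
  ⌊649/2^7⌋ = ⌊649/128⌋ = 5
  ⌊649/2^8⌋ = ⌊649/256⌋ = 2
  ⌊649/2^9⌋ = ⌊649/512⌋ = 1
(the next term ⌊649/2^10⌋ = 0, terminating the sum). Summing: v_2(649!) = 324 + 162 + 81 + 40 + 20 + 10 + 5 + 2 + 1 = 645.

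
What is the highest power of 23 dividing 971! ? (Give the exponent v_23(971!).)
v_23(971!) = 43

Legendre's formula: v_p(n!) = Σ_{k ≥ 1} ⌊n / p^k⌋. For p = 23, n = 971, the terms are:
  ⌊971/23^1⌋ = ⌊971/23⌋ = 42
  ⌊971/23^2⌋ = ⌊971/529⌋ = 1
(the next term ⌊971/23^3⌋ = 0, terminating the sum). Summing: v_23(971!) = 42 + 1 = 43.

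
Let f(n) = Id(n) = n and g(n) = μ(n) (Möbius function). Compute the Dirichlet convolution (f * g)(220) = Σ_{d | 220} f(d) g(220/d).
(Id * μ)(220) = 80

Divisors of 220: [1, 2, 4, 5, 10, 11, 20, 22, 44, 55, 110, 220]. For each d | 220:
  d = 1: Id(1) · μ(220/1) = 1 · 0 = 0
  d = 2: Id(2) · μ(220/2) = 2 · -1 = -2
  d = 4: Id(4) · μ(220/4) = 4 · 1 = 4
  d = 5: Id(5) · μ(220/5) = 5 · 0 = 0
  d = 10: Id(10) · μ(220/10) = 10 · 1 = 10
  d = 11: Id(11) · μ(220/11) = 11 · 0 = 0
  d = 20: Id(20) · μ(220/20) = 20 · -1 = -20
  d = 22: Id(22) · μ(220/22) = 22 · 1 = 22
  d = 44: Id(44) · μ(220/44) = 44 · -1 = -44
  d = 55: Id(55) · μ(220/55) = 55 · 0 = 0
  d = 110: Id(110) · μ(220/110) = 110 · -1 = -110
  d = 220: Id(220) · μ(220/220) = 220 · 1 = 220
Summing: (Id * μ)(220) = 0 + -2 + 4 + 0 + 10 + 0 + -20 + 22 + -44 + 0 + -110 + 220 = 80.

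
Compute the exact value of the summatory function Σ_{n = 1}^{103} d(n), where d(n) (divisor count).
Σ_{n ≤ 103} d(n) = 494

Compute d(n) for each 1 ≤ n ≤ 103: d(1) = 1, d(2) = 2, d(3) = 2, d(4) = 3, d(5) = 2, d(6) = 4, d(7) = 2, d(8) = 4, d(9) = 3, d(10) = 4, d(11) = 2, d(12) = 6, d(13) = 2, d(14) = 4, d(15) = 4, d(16) = 5, d(17) = 2, d(18) = 6, d(19) = 2, d(20) = 6, d(21) = 4, d(22) = 4, d(23) = 2, d(24) = 8, d(25) = 3, d(26) = 4, d(27) = 4, d(28) = 6, d(29) = 2, d(30) = 8, d(31) = 2, d(32) = 6, d(33) = 4, d(34) = 4, d(35) = 4, d(36) = 9, d(37) = 2, d(38) = 4, d(39) = 4, d(40) = 8, d(41) = 2, d(42) = 8, d(43) = 2, d(44) = 6, d(45) = 6, d(46) = 4, d(47) = 2, d(48) = 10, d(49) = 3, d(50) = 6, d(51) = 4, d(52) = 6, d(53) = 2, d(54) = 8, d(55) = 4, d(56) = 8, d(57) = 4, d(58) = 4, d(59) = 2, d(60) = 12, d(61) = 2, d(62) = 4, d(63) = 6, d(64) = 7, d(65) = 4, d(66) = 8, d(67) = 2, d(68) = 6, d(69) = 4, d(70) = 8, d(71) = 2, d(72) = 12, d(73) = 2, d(74) = 4, d(75) = 6, d(76) = 6, d(77) = 4, d(78) = 8, d(79) = 2, d(80) = 10, d(81) = 5, d(82) = 4, d(83) = 2, d(84) = 12, d(85) = 4, d(86) = 4, d(87) = 4, d(88) = 8, d(89) = 2, d(90) = 12, d(91) = 4, d(92) = 6, d(93) = 4, d(94) = 4, d(95) = 4, d(96) = 12, d(97) = 2, d(98) = 6, d(99) = 6, d(100) = 9, d(101) = 2, d(102) = 8, d(103) = 2. Summing all 103 values: 494. (Dirichlet's divisor formula: Σ_{n ≤ x} d(n) = x ln(x) + (2γ − 1) x + O(√x). For x = 103, the asymptotic estimate is ≈ 493.28.)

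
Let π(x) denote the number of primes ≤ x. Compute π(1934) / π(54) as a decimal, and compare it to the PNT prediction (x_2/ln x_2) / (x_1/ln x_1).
π(1934)/π(54) = 295/16 ≈ 18.4375;  PNT prediction ≈ 18.8791.

π(54) = 16 and π(1934) = 295, so π(1934)/π(54) ≈ 18.4375. The PNT-predicted ratio is (1934/ln(1934)) / (54/ln(54)) ≈ 18.8791. The two agree to within a few percent, as expected.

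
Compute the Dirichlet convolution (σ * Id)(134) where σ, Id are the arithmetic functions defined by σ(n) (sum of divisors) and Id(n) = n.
(σ * Id)(134) = 675

Divisors of 134: [1, 2, 67, 134]. For each d | 134:
  d = 1: σ(1) · Id(134/1) = 1 · 134 = 134
  d = 2: σ(2) · Id(134/2) = 3 · 67 = 201
  d = 67: σ(67) · Id(134/67) = 68 · 2 = 136
  d = 134: σ(134) · Id(134/134) = 204 · 1 = 204
Summing: (σ * Id)(134) = 134 + 201 + 136 + 204 = 675.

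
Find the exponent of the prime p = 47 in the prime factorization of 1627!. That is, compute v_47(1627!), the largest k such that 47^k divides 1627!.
v_47(1627!) = 34

Legendre's formula: v_p(n!) = Σ_{k ≥ 1} ⌊n / p^k⌋. For p = 47, n = 1627, the terms are:
  ⌊1627/47^1⌋ = ⌊1627/47⌋ = 34
(the next term ⌊1627/47^2⌋ = 0, terminating the sum). Summing: v_47(1627!) = 34 = 34.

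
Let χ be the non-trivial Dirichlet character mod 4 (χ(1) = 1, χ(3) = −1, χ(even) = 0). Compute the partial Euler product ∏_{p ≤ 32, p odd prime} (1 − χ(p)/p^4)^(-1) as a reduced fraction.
∏ = 1870816715381797956556539609218365/1891731462842378884815364370202624

The odd primes p ≤ 32 are [3, 5, 7, 11, 13, 17, 19, 23, 29, 31]. For each, χ(p) = 1 if p ≡ 1 mod 4, χ(p) = −1 if p ≡ 3 mod 4. Taking (1 − χ(p)/p^4)^(-1) = p^4/(p^4 − χ(p)): (1 − (-1)/3^4)^(-1) · (1 − (1)/5^4)^(-1) · (1 − (-1)/7^4)^(-1) · (1 − (-1)/11^4)^(-1) · (1 − (1)/13^4)^(-1) · (1 − (1)/17^4)^(-1) · (1 − (-1)/19^4)^(-1) · (1 − (-1)/23^4)^(-1) · (1 − (1)/29^4)^(-1) · (1 − (-1)/31^4)^(-1) = 1870816715381797956556539609218365/1891731462842378884815364370202624.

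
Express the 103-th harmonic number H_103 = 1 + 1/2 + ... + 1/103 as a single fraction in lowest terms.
H_103 = 151349767267338274345189261892875037217718429/29012042540587955997705808574162155756055616

Direct summation: H_103 = 1 + 1/2 + ... + 1/103. The least common denominator is lcm(1, ..., 103) = 725301063514698899942645214354053893901390400; over this denominator the numerator is 725301063514698899942645214354053893901390400 + 362650531757349449971322607177026946950695200 + 241767021171566299980881738118017964633796800 + 181325265878674724985661303588513473475347600 + 145060212702939779988529042870810778780278080 + 120883510585783149990440869059008982316898400 + 103614437644956985706092173479150556271627200 + 90662632939337362492830651794256736737673800 + 80589007057188766660293912706005988211265600 + 72530106351469889994264521435405389390139040 + 65936460319518081812967746759459444900126400 + 60441755292891574995220434529504491158449200 + 55792389501130684610972708796465684146260800 + 51807218822478492853046086739575278135813600 + 48353404234313259996176347623603592926759360 + 45331316469668681246415325897128368368836900 + 42664768442041111761332071432591405523611200 + 40294503528594383330146956353002994105632800 + 38173740184984152628560274439687047047441600 + 36265053175734944997132260717702694695069520 + 34538145881652328568697391159716852090542400 + 32968230159759040906483873379729722450063200 + 31534828848465169562723704971915386691364800 + 30220877646445787497610217264752245579224600 + 29012042540587955997705808574162155756055616 + 27896194750565342305486354398232842073130400 + 26863002352396255553431304235335329403755200 + 25903609411239246426523043369787639067906800 + 25010381500506858618711903943243237720737600 + 24176702117156629998088173811801796463379680 + 23396808500474158062665974656582383674238400 + 22665658234834340623207662948564184184418450 + 21978820106506027270989248919819814966708800 + 21332384221020555880666035716295702761805600 + 20722887528991397141218434695830111254325440 + 20147251764297191665073478176501497052816400 + 19602731446343213511963384171731186321659200 + 19086870092492076314280137219843523523720800 + 18597463167043561536990902932155228048753600 + 18132526587867472498566130358851347347534760 + 17690269841821924388845005228147655948814400 + 17269072940826164284348695579858426045271200 + 16867466593365090696340586380326834741892800 + 16484115079879520453241936689864861225031600 + 16117801411437753332058782541201197642253120 + 15767414424232584781361852485957693345682400 + 15431937521589338296652025837320295614923200 + 15110438823222893748805108632376122789612300 + 14802062520708140815156024782735793753089600 + 14506021270293977998852904287081077878027808 + 14221589480680370587110690477530468507870400 + 13948097375282671152743177199116421036565200 + 13684925726692432074389532346302903658516800 + 13431501176198127776715652117667664701877600 + 13187292063903616362593549351891888980025280 + 12951804705619623213261521684893819533953400 + 12724580061661384209520091479895682349147200 + 12505190750253429309355951971621618860368800 + 12293238364655913558349918887356845659345600 + 12088351058578314999044086905900898231689840 + 11890181369093424589223692038591047441006400 + 11698404250237079031332987328291191837119200 + 11512715293884109522899130386572284030180800 + 11332829117417170311603831474282092092209225 + 11158477900226136922194541759293136829252160 + 10989410053253013635494624459909907483354400 + 10825389007682073133472316632150058117931200 + 10666192110510277940333017858147851380902800 + 10511609616155056520907901657305128897121600 + 10361443764495698570609217347915055627162720 + 10215507936826745069614721328930336533822400 + 10073625882148595832536739088250748526408200 + 9935631007050669862228016634987039642484800 + 9801365723171606755981692085865593160829600 + 9670680846862651999235269524720718585351872 + 9543435046246038157140068609921761761860400 + 9419494331359725973281106679922777842875200 + 9298731583521780768495451466077614024376800 + 9181026120439226581552471067772834100017600 + 9066263293933736249283065179425673673767380 + 8954334117465418517810434745111776467918400 + 8845134920910962194422502614073827974407200 + 8738567030297577107742713425952456553028800 + 8634536470413082142174347789929213022635600 + 8532953688408222352266414286518281104722240 + 8433733296682545348170293190163417370946400 + 8336793833502286206237301314414412573579200 + 8242057539939760226620968344932430612515800 + 8149450151850549437557811397236560605633600 + 8058900705718876666029391270600598821126560 + 7970341357304383515853244113780812020894400 + 7883707212116292390680926242978846672841200 + 7798936166824719354221991552194127891412800 + 7715968760794669148326012918660147807461600 + 7634748036996830525712054887937409409488320 + 7555219411611446874402554316188061394806150 + 7477330551697926803532424890247978287643200 + 7401031260354070407578012391367896876544800 + 7326273368835342423663082973273271655569600 + 7253010635146988999426452143540538939013904 + 7181198648660385147946982320337167266350400 + 7110794740340185293555345238765234253935200 + 7041757898200960193617914702466542659236800 = 3783744181683456858629731547321875930442960725, so H_103 = 3783744181683456858629731547321875930442960725/725301063514698899942645214354053893901390400; reducing by gcd(3783744181683456858629731547321875930442960725, 725301063514698899942645214354053893901390400) = 25 gives 151349767267338274345189261892875037217718429/29012042540587955997705808574162155756055616 ≈ 5.21679. (The PNT-adjacent estimate ln(103) + γ ≈ 5.21194 matches within O(1/n).)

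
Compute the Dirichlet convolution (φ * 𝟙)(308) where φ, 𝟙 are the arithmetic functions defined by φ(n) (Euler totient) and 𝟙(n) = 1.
(φ * 𝟙)(308) = 308

Divisors of 308: [1, 2, 4, 7, 11, 14, 22, 28, 44, 77, 154, 308]. For each d | 308:
  d = 1: φ(1) · 𝟙(308/1) = 1 · 1 = 1
  d = 2: φ(2) · 𝟙(308/2) = 1 · 1 = 1
  d = 4: φ(4) · 𝟙(308/4) = 2 · 1 = 2
  d = 7: φ(7) · 𝟙(308/7) = 6 · 1 = 6
  d = 11: φ(11) · 𝟙(308/11) = 10 · 1 = 10
  d = 14: φ(14) · 𝟙(308/14) = 6 · 1 = 6
  d = 22: φ(22) · 𝟙(308/22) = 10 · 1 = 10
  d = 28: φ(28) · 𝟙(308/28) = 12 · 1 = 12
  d = 44: φ(44) · 𝟙(308/44) = 20 · 1 = 20
  d = 77: φ(77) · 𝟙(308/77) = 60 · 1 = 60
  d = 154: φ(154) · 𝟙(308/154) = 60 · 1 = 60
  d = 308: φ(308) · 𝟙(308/308) = 120 · 1 = 120
Summing: (φ * 𝟙)(308) = 1 + 1 + 2 + 6 + 10 + 6 + 10 + 12 + 20 + 60 + 60 + 120 = 308.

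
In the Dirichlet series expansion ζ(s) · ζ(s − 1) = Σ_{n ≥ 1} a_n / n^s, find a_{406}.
σ(406) = 720

In the product (Σ m^0/m^s)(Σ k / k^s) = Σ (Σ_{d | n} d) / n^s, the coefficient of 1/n^s is σ(n) = Σ_{d | n} d. For n = 406, divisors are [1, 2, 7, 14, 29, 58, 203, 406]; summing: σ(406) = 720.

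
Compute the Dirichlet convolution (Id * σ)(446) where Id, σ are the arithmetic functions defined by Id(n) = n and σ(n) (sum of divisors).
(Id * σ)(446) = 2235

Divisors of 446: [1, 2, 223, 446]. For each d | 446:
  d = 1: Id(1) · σ(446/1) = 1 · 672 = 672
  d = 2: Id(2) · σ(446/2) = 2 · 224 = 448
  d = 223: Id(223) · σ(446/223) = 223 · 3 = 669
  d = 446: Id(446) · σ(446/446) = 446 · 1 = 446
Summing: (Id * σ)(446) = 672 + 448 + 669 + 446 = 2235.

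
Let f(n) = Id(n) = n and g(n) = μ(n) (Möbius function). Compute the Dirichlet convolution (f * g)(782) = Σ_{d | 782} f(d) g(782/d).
(Id * μ)(782) = 352

Divisors of 782: [1, 2, 17, 23, 34, 46, 391, 782]. For each d | 782:
  d = 1: Id(1) · μ(782/1) = 1 · -1 = -1
  d = 2: Id(2) · μ(782/2) = 2 · 1 = 2
  d = 17: Id(17) · μ(782/17) = 17 · 1 = 17
  d = 23: Id(23) · μ(782/23) = 23 · 1 = 23
  d = 34: Id(34) · μ(782/34) = 34 · -1 = -34
  d = 46: Id(46) · μ(782/46) = 46 · -1 = -46
  d = 391: Id(391) · μ(782/391) = 391 · -1 = -391
  d = 782: Id(782) · μ(782/782) = 782 · 1 = 782
Summing: (Id * μ)(782) = -1 + 2 + 17 + 23 + -34 + -46 + -391 + 782 = 352.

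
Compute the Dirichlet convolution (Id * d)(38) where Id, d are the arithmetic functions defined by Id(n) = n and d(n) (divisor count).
(Id * d)(38) = 84

Divisors of 38: [1, 2, 19, 38]. For each d | 38:
  d = 1: Id(1) · d(38/1) = 1 · 4 = 4
  d = 2: Id(2) · d(38/2) = 2 · 2 = 4
  d = 19: Id(19) · d(38/19) = 19 · 2 = 38
  d = 38: Id(38) · d(38/38) = 38 · 1 = 38
Summing: (Id * d)(38) = 4 + 4 + 38 + 38 = 84.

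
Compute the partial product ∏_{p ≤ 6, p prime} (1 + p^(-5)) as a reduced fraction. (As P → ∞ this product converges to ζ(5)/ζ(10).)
∏ = 349591/337500

The primes p ≤ 6 are [2, 3, 5]. For each, (1 + 1/p^5) = (p^5 + 1)/p^5. Multiplying these fractions over p ∈ [2, 3, 5] gives 349591/337500. (In the limit P → ∞ this tends to ζ(5)/ζ(10).)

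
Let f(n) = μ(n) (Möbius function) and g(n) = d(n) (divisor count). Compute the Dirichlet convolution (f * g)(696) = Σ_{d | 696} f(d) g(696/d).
(μ * d)(696) = 1

Divisors of 696: [1, 2, 3, 4, 6, 8, 12, 24, 29, 58, 87, 116, 174, 232, 348, 696]. For each d | 696:
  d = 1: μ(1) · d(696/1) = 1 · 16 = 16
  d = 2: μ(2) · d(696/2) = -1 · 12 = -12
  d = 3: μ(3) · d(696/3) = -1 · 8 = -8
  d = 4: μ(4) · d(696/4) = 0 · 8 = 0
  d = 6: μ(6) · d(696/6) = 1 · 6 = 6
  d = 8: μ(8) · d(696/8) = 0 · 4 = 0
  d = 12: μ(12) · d(696/12) = 0 · 4 = 0
  d = 24: μ(24) · d(696/24) = 0 · 2 = 0
  d = 29: μ(29) · d(696/29) = -1 · 8 = -8
  d = 58: μ(58) · d(696/58) = 1 · 6 = 6
  d = 87: μ(87) · d(696/87) = 1 · 4 = 4
  d = 116: μ(116) · d(696/116) = 0 · 4 = 0
  d = 174: μ(174) · d(696/174) = -1 · 3 = -3
  d = 232: μ(232) · d(696/232) = 0 · 2 = 0
  d = 348: μ(348) · d(696/348) = 0 · 2 = 0
  d = 696: μ(696) · d(696/696) = 0 · 1 = 0
Summing: (μ * d)(696) = 16 + -12 + -8 + 0 + 6 + 0 + 0 + 0 + -8 + 6 + 4 + 0 + -3 + 0 + 0 + 0 = 1.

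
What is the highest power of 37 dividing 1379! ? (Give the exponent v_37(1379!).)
v_37(1379!) = 38

Legendre's formula: v_p(n!) = Σ_{k ≥ 1} ⌊n / p^k⌋. For p = 37, n = 1379, the terms are:
  ⌊1379/37^1⌋ = ⌊1379/37⌋ = 37
  ⌊1379/37^2⌋ = ⌊1379/1369⌋ = 1
(the next term ⌊1379/37^3⌋ = 0, terminating the sum). Summing: v_37(1379!) = 37 + 1 = 38.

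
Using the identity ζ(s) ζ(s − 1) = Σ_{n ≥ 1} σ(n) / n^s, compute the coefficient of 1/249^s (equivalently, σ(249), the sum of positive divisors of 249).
σ(249) = 336

In the product (Σ m^0/m^s)(Σ k / k^s) = Σ (Σ_{d | n} d) / n^s, the coefficient of 1/n^s is σ(n) = Σ_{d | n} d. For n = 249, divisors are [1, 3, 83, 249]; summing: σ(249) = 336.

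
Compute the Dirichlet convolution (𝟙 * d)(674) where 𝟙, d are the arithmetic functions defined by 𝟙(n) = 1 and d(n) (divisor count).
(𝟙 * d)(674) = 9

Divisors of 674: [1, 2, 337, 674]. For each d | 674:
  d = 1: 𝟙(1) · d(674/1) = 1 · 4 = 4
  d = 2: 𝟙(2) · d(674/2) = 1 · 2 = 2
  d = 337: 𝟙(337) · d(674/337) = 1 · 2 = 2
  d = 674: 𝟙(674) · d(674/674) = 1 · 1 = 1
Summing: (𝟙 * d)(674) = 4 + 2 + 2 + 1 = 9.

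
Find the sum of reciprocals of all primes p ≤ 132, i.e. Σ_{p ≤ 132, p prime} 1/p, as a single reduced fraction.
Σ 1/p = 980956909242278731029785409368357903506317057050081/525896479052627740771371797072411912900610967452630

π(132) = 32, so the primes ≤ 132 are [2, 3, 5, 7, 11, 13, 17, 19, 23, 29, 31, 37, 41, 43, 47, 53, 59, 61, 67, 71, 73, 79, 83, 89, 97, 101, 103, 107, 109, 113, 127, 131]. Summing 1/p over these primes: 980956909242278731029785409368357903506317057050081/525896479052627740771371797072411912900610967452630 ≈ 1.8653. Mertens estimate ln ln(132) + 0.2615 ≈ 1.8472.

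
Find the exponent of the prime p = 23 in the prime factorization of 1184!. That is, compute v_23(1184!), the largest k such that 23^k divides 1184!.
v_23(1184!) = 53

Legendre's formula: v_p(n!) = Σ_{k ≥ 1} ⌊n / p^k⌋. For p = 23, n = 1184, the terms are:
  ⌊1184/23^1⌋ = ⌊1184/23⌋ = 51
  ⌊1184/23^2⌋ = ⌊1184/529⌋ = 2
(the next term ⌊1184/23^3⌋ = 0, terminating the sum). Summing: v_23(1184!) = 51 + 2 = 53.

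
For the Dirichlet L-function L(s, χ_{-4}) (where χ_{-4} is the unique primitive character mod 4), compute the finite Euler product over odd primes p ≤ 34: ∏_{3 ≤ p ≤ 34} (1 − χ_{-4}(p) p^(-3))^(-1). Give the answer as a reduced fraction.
∏ = 16829566118167783909225/17369167366519535960064

The odd primes p ≤ 34 are [3, 5, 7, 11, 13, 17, 19, 23, 29, 31]. For each, χ(p) = 1 if p ≡ 1 mod 4, χ(p) = −1 if p ≡ 3 mod 4. Taking (1 − χ(p)/p^3)^(-1) = p^3/(p^3 − χ(p)): (1 − (-1)/3^3)^(-1) · (1 − (1)/5^3)^(-1) · (1 − (-1)/7^3)^(-1) · (1 − (-1)/11^3)^(-1) · (1 − (1)/13^3)^(-1) · (1 − (1)/17^3)^(-1) · (1 − (-1)/19^3)^(-1) · (1 − (-1)/23^3)^(-1) · (1 − (1)/29^3)^(-1) · (1 − (-1)/31^3)^(-1) = 16829566118167783909225/17369167366519535960064.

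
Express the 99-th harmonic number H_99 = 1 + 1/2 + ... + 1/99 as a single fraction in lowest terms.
H_99 = 360968703235711654233892612988250163157207/69720375229712477164533808935312303556800

Direct summation: H_99 = 1 + 1/2 + ... + 1/99. The least common denominator is lcm(1, ..., 99) = 69720375229712477164533808935312303556800; over this denominator the numerator is 69720375229712477164533808935312303556800 + 34860187614856238582266904467656151778400 + 23240125076570825721511269645104101185600 + 17430093807428119291133452233828075889200 + 13944075045942495432906761787062460711360 + 11620062538285412860755634822552050592800 + 9960053604244639594933401276473186222400 + 8715046903714059645566726116914037944600 + 7746708358856941907170423215034700395200 + 6972037522971247716453380893531230355680 + 6338215929973861560412164448664754868800 + 5810031269142706430377817411276025296400 + 5363105786900959781887216071947100273600 + 4980026802122319797466700638236593111200 + 4648025015314165144302253929020820237120 + 4357523451857029822783363058457018972300 + 4101198542924263362619635819724253150400 + 3873354179428470953585211607517350197600 + 3669493433142761956028095207121700187200 + 3486018761485623858226690446765615177840 + 3320017868081546531644467092157728740800 + 3169107964986930780206082224332377434400 + 3031320662161412050631904736317926241600 + 2905015634571353215188908705638012648200 + 2788815009188499086581352357412492142272 + 2681552893450479890943608035973550136800 + 2582236119618980635723474405011566798400 + 2490013401061159898733350319118296555600 + 2404150869990085419466683066734907019200 + 2324012507657082572151126964510410118560 + 2249044362248789585952703514042332372800 + 2178761725928514911391681529228509486150 + 2112738643324620520137388149554918289600 + 2050599271462131681309817909862126575200 + 1992010720848927918986680255294637244480 + 1936677089714235476792605803758675098800 + 1884334465667904788230643484738170366400 + 1834746716571380978014047603560850093600 + 1787701928966986593962405357315700091200 + 1743009380742811929113345223382807588920 + 1700496956822255540598385583788104964800 + 1660008934040773265822233546078864370400 + 1621404075109592492198460672914239617600 + 1584553982493465390103041112166188717200 + 1549341671771388381434084643006940079040 + 1515660331080706025315952368158963120800 + 1483412238930052705628378913517283054400 + 1452507817285676607594454352819006324100 + 1422864800606377084990485896639026603200 + 1394407504594249543290676178706246071136 + 1367066180974754454206545273241417716800 + 1340776446725239945471804017986775068400 + 1315478777919103342727052998779477425600 + 1291118059809490317861737202505783399200 + 1267643185994772312082432889732950973760 + 1245006700530579949366675159559148277800 + 1223164477714253985342698402373900062400 + 1202075434995042709733341533367453509600 + 1181701275079872494314132354835801755200 + 1162006253828541286075563482255205059280 + 1142956970978893068271046048119873828800 + 1124522181124394792976351757021166186400 + 1106672622693848843881489030719242913600 + 1089380862964257455695840764614254743075 + 1072621157380191956377443214389420054720 + 1056369321662310260068694074777459144800 + 1040602615368842942754235954258392590400 + 1025299635731065840654908954931063287600 + 1010440220720470683543968245439308747200 + 996005360424463959493340127647318622240 + 981977115911443340345546604722708500800 + 968338544857117738396302901879337549400 + 955073633283732563897723410072771281600 + 942167232833952394115321742369085183200 + 929605003062833028860450785804164047424 + 917373358285690489007023801780425046800 + 905459418567694508630309206952107838400 + 893850964483493296981202678657850045600 + 882536395312816166639668467535598779200 + 871504690371405964556672611691403794460 + 860745373206326878574491468337188932800 + 850248478411127770299192791894052482400 + 840004520839909363428118179943521729600 + 830004467020386632911116773039432185200 + 820239708584852672523927163944850630080 + 810702037554796246099230336457119808800 + 801383623330028473155561022244969006400 + 792276991246732695051520556083094358600 + 783375002581039069264424819497891051200 + 774670835885694190717042321503470039520 + 766157969557279968841030867421014324800 + 757830165540353012657976184079481560400 + 749681454082929861984234504680777457600 + 741706119465026352814189456758641527200 + 733898686628552391205619041424340037440 + 726253908642838303797227176409503162050 + 718766754945489455304472257065075294400 + 711432400303188542495242948319513301600 + 704246214441540173379129383184972763200 = 360968703235711654233892612988250163157207, so H_99 = 360968703235711654233892612988250163157207/69720375229712477164533808935312303556800 (already in lowest terms) ≈ 5.17738. (The PNT-adjacent estimate ln(99) + γ ≈ 5.17234 matches within O(1/n).)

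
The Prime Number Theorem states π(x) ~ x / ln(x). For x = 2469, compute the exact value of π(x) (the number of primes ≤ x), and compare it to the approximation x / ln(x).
π(2469) = 365;  x/ln(x) ≈ 316.07;  relative error ≈ 13.41%.

Directly count primes up to 2469: π(2469) = 365. The PNT approximation gives 2469/ln(2469) ≈ 2469/7.81157 ≈ 316.07. Relative error (π(x) − x/ln(x)) / π(x) ≈ 13.41%; the approximation is known to undercount slightly (Li(x) is a better estimate).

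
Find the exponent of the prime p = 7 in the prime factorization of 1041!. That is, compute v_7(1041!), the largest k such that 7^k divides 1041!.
v_7(1041!) = 172

Legendre's formula: v_p(n!) = Σ_{k ≥ 1} ⌊n / p^k⌋. For p = 7, n = 1041, the terms are:
  ⌊1041/7^1⌋ = ⌊1041/7⌋ = 148
  ⌊1041/7^2⌋ = ⌊1041/49⌋ = 21
  ⌊1041/7^3⌋ = ⌊1041/343⌋ = 3
(the next term ⌊1041/7^4⌋ = 0, terminating the sum). Summing: v_7(1041!) = 148 + 21 + 3 = 172.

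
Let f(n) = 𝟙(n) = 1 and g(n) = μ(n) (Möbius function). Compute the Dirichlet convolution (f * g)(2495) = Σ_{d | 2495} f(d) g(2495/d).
(𝟙 * μ)(2495) = 0

Divisors of 2495: [1, 5, 499, 2495]. For each d | 2495:
  d = 1: 𝟙(1) · μ(2495/1) = 1 · 1 = 1
  d = 5: 𝟙(5) · μ(2495/5) = 1 · -1 = -1
  d = 499: 𝟙(499) · μ(2495/499) = 1 · -1 = -1
  d = 2495: 𝟙(2495) · μ(2495/2495) = 1 · 1 = 1
Summing: (𝟙 * μ)(2495) = 1 + -1 + -1 + 1 = 0.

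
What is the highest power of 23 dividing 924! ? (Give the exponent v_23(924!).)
v_23(924!) = 41

Legendre's formula: v_p(n!) = Σ_{k ≥ 1} ⌊n / p^k⌋. For p = 23, n = 924, the terms are:
  ⌊924/23^1⌋ = ⌊924/23⌋ = 40
  ⌊924/23^2⌋ = ⌊924/529⌋ = 1
(the next term ⌊924/23^3⌋ = 0, terminating the sum). Summing: v_23(924!) = 40 + 1 = 41.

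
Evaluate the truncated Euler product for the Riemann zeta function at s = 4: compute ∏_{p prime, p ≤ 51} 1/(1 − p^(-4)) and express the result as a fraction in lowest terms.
∏ = 65572203587643632473857746546522240898588901/60584710506150227098341885345792000000000000

The primes p ≤ 51 are [2, 3, 5, 7, 11, 13, 17, 19, 23, 29, 31, 37, 41, 43, 47]. For each prime, (1 − 1/p^4)^(-1) = p^4 / (p^4 − 1). The product is (1 − 1/2^4)^(-1), (1 − 1/3^4)^(-1), (1 − 1/5^4)^(-1), (1 − 1/7^4)^(-1), (1 − 1/11^4)^(-1), (1 − 1/13^4)^(-1), (1 − 1/17^4)^(-1), (1 − 1/19^4)^(-1), (1 − 1/23^4)^(-1), (1 − 1/29^4)^(-1), (1 − 1/31^4)^(-1), (1 − 1/37^4)^(-1), (1 − 1/41^4)^(-1), (1 − 1/43^4)^(-1), (1 − 1/47^4)^(-1) = ∏ p^4 / (p^4 − 1) = 65572203587643632473857746546522240898588901/60584710506150227098341885345792000000000000.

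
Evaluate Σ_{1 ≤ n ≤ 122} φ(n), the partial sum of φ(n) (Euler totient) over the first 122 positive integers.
Σ_{n ≤ 122} φ(n) = 4556

Compute φ(n) for each 1 ≤ n ≤ 122: φ(1) = 1, φ(2) = 1, φ(3) = 2, φ(4) = 2, φ(5) = 4, φ(6) = 2, φ(7) = 6, φ(8) = 4, φ(9) = 6, φ(10) = 4, φ(11) = 10, φ(12) = 4, φ(13) = 12, φ(14) = 6, φ(15) = 8, φ(16) = 8, φ(17) = 16, φ(18) = 6, φ(19) = 18, φ(20) = 8, φ(21) = 12, φ(22) = 10, φ(23) = 22, φ(24) = 8, φ(25) = 20, φ(26) = 12, φ(27) = 18, φ(28) = 12, φ(29) = 28, φ(30) = 8, φ(31) = 30, φ(32) = 16, φ(33) = 20, φ(34) = 16, φ(35) = 24, φ(36) = 12, φ(37) = 36, φ(38) = 18, φ(39) = 24, φ(40) = 16, φ(41) = 40, φ(42) = 12, φ(43) = 42, φ(44) = 20, φ(45) = 24, φ(46) = 22, φ(47) = 46, φ(48) = 16, φ(49) = 42, φ(50) = 20, φ(51) = 32, φ(52) = 24, φ(53) = 52, φ(54) = 18, φ(55) = 40, φ(56) = 24, φ(57) = 36, φ(58) = 28, φ(59) = 58, φ(60) = 16, φ(61) = 60, φ(62) = 30, φ(63) = 36, φ(64) = 32, φ(65) = 48, φ(66) = 20, φ(67) = 66, φ(68) = 32, φ(69) = 44, φ(70) = 24, φ(71) = 70, φ(72) = 24, φ(73) = 72, φ(74) = 36, φ(75) = 40, φ(76) = 36, φ(77) = 60, φ(78) = 24, φ(79) = 78, φ(80) = 32, φ(81) = 54, φ(82) = 40, φ(83) = 82, φ(84) = 24, φ(85) = 64, φ(86) = 42, φ(87) = 56, φ(88) = 40, φ(89) = 88, φ(90) = 24, φ(91) = 72, φ(92) = 44, φ(93) = 60, φ(94) = 46, φ(95) = 72, φ(96) = 32, φ(97) = 96, φ(98) = 42, φ(99) = 60, φ(100) = 40, φ(101) = 100, φ(102) = 32, φ(103) = 102, φ(104) = 48, φ(105) = 48, φ(106) = 52, φ(107) = 106, φ(108) = 36, φ(109) = 108, φ(110) = 40, φ(111) = 72, φ(112) = 48, φ(113) = 112, φ(114) = 36, φ(115) = 88, φ(116) = 56, φ(117) = 72, φ(118) = 58, φ(119) = 96, φ(120) = 32, φ(121) = 110, φ(122) = 60. Summing all 122 values: 4556. (Average order: Σ_{n ≤ x} φ(n) ~ (3/π²) x². For x = 122, (3/π²)·122² ≈ 4524.19.)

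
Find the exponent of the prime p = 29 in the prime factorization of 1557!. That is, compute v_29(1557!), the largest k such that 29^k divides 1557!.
v_29(1557!) = 54

Legendre's formula: v_p(n!) = Σ_{k ≥ 1} ⌊n / p^k⌋. For p = 29, n = 1557, the terms are:
  ⌊1557/29^1⌋ = ⌊1557/29⌋ = 53
  ⌊1557/29^2⌋ = ⌊1557/841⌋ = 1
(the next term ⌊1557/29^3⌋ = 0, terminating the sum). Summing: v_29(1557!) = 53 + 1 = 54.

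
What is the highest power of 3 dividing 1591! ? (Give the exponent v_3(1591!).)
v_3(1591!) = 791

Legendre's formula: v_p(n!) = Σ_{k ≥ 1} ⌊n / p^k⌋. For p = 3, n = 1591, the terms are:
  ⌊1591/3^1⌋ = ⌊1591/3⌋ = 530
  ⌊1591/3^2⌋ = ⌊1591/9⌋ = 176
  ⌊1591/3^3⌋ = ⌊1591/27⌋ = 58
  ⌊1591/3^4⌋ = ⌊1591/81⌋ = 19
  ⌊1591/3^5⌋ = ⌊1591/243⌋ = 6
  ⌊1591/3^6⌋ = ⌊1591/729⌋ = 2
(the next term ⌊1591/3^7⌋ = 0, terminating the sum). Summing: v_3(1591!) = 530 + 176 + 58 + 19 + 6 + 2 = 791.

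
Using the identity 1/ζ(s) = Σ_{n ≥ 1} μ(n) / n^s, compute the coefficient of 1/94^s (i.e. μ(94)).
μ(94) = 1

Factor n = 94 = 2 · 47. μ(n) = 0 if any exponent ≥ 2 (not squarefree); otherwise μ(n) = (−1)^{ω(n)} where ω(n) is the number of distinct prime factors. Applying: μ(94) = 1.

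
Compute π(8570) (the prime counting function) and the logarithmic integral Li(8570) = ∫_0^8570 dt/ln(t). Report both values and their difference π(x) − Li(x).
π(8570) = 1067;  Li(8570) ≈ 1089.60;  π(x) − Li(x) ≈ -22.60.

Direct count of primes ≤ 8570 gives π(8570) = 1067. Numerical evaluation of the logarithmic integral gives Li(8570) ≈ 1089.60. The difference π(x) − Li(x) ≈ -22.60 is typically negative for small/moderate x (Li(x) overestimates), though Littlewood's theorem shows this sign changes infinitely often.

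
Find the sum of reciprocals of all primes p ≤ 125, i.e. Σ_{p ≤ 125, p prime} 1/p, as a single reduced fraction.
Σ 1/p = 58472171373748331322981543916880425472323867753/31610054640417607788145206291543662493274686990

π(125) = 30, so the primes ≤ 125 are [2, 3, 5, 7, 11, 13, 17, 19, 23, 29, 31, 37, 41, 43, 47, 53, 59, 61, 67, 71, 73, 79, 83, 89, 97, 101, 103, 107, 109, 113]. Summing 1/p over these primes: 58472171373748331322981543916880425472323867753/31610054640417607788145206291543662493274686990 ≈ 1.8498. Mertens estimate ln ln(125) + 0.2615 ≈ 1.8360.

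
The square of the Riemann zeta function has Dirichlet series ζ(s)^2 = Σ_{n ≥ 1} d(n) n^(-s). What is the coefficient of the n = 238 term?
d(238) = 8

ζ(s)^2 = (Σ 1/m^s)(Σ 1/k^s). The coefficient of 1/n^s in the product is the number of ordered pairs (m, k) with mk = n, which equals d(n). For n = 238, divisors are [1, 2, 7, 14, 17, 34, 119, 238], so d(238) = 8.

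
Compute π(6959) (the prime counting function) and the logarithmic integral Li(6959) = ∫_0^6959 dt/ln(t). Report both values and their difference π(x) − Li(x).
π(6959) = 893;  Li(6959) ≈ 909.70;  π(x) − Li(x) ≈ -16.70.

Direct count of primes ≤ 6959 gives π(6959) = 893. Numerical evaluation of the logarithmic integral gives Li(6959) ≈ 909.70. The difference π(x) − Li(x) ≈ -16.70 is typically negative for small/moderate x (Li(x) overestimates), though Littlewood's theorem shows this sign changes infinitely often.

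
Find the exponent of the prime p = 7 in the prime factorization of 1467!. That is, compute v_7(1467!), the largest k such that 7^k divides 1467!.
v_7(1467!) = 242

Legendre's formula: v_p(n!) = Σ_{k ≥ 1} ⌊n / p^k⌋. For p = 7, n = 1467, the terms are:
  ⌊1467/7^1⌋ = ⌊1467/7⌋ = 209
  ⌊1467/7^2⌋ = ⌊1467/49⌋ = 29
  ⌊1467/7^3⌋ = ⌊1467/343⌋ = 4
(the next term ⌊1467/7^4⌋ = 0, terminating the sum). Summing: v_7(1467!) = 209 + 29 + 4 = 242.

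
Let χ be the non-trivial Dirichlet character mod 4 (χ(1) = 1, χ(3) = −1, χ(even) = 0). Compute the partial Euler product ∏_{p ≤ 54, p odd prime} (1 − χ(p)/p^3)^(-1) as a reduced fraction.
∏ = 825131832927904152751703886265311831503045/851571808026684219819301170519057245405184

The odd primes p ≤ 54 are [3, 5, 7, 11, 13, 17, 19, 23, 29, 31, 37, 41, 43, 47, 53]. For each, χ(p) = 1 if p ≡ 1 mod 4, χ(p) = −1 if p ≡ 3 mod 4. Taking (1 − χ(p)/p^3)^(-1) = p^3/(p^3 − χ(p)): (1 − (-1)/3^3)^(-1) · (1 − (1)/5^3)^(-1) · (1 − (-1)/7^3)^(-1) · (1 − (-1)/11^3)^(-1) · (1 − (1)/13^3)^(-1) · (1 − (1)/17^3)^(-1) · (1 − (-1)/19^3)^(-1) · (1 − (-1)/23^3)^(-1) · (1 − (1)/29^3)^(-1) · (1 − (-1)/31^3)^(-1) · (1 − (1)/37^3)^(-1) · (1 − (1)/41^3)^(-1) · (1 − (-1)/43^3)^(-1) · (1 − (-1)/47^3)^(-1) · (1 − (1)/53^3)^(-1) = 825131832927904152751703886265311831503045/851571808026684219819301170519057245405184.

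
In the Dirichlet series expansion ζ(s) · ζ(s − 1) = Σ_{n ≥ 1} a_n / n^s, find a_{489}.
σ(489) = 656

In the product (Σ m^0/m^s)(Σ k / k^s) = Σ (Σ_{d | n} d) / n^s, the coefficient of 1/n^s is σ(n) = Σ_{d | n} d. For n = 489, divisors are [1, 3, 163, 489]; summing: σ(489) = 656.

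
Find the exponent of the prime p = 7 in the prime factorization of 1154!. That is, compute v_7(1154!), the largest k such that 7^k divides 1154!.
v_7(1154!) = 190

Legendre's formula: v_p(n!) = Σ_{k ≥ 1} ⌊n / p^k⌋. For p = 7, n = 1154, the terms are:
  ⌊1154/7^1⌋ = ⌊1154/7⌋ = 164
  ⌊1154/7^2⌋ = ⌊1154/49⌋ = 23
  ⌊1154/7^3⌋ = ⌊1154/343⌋ = 3
(the next term ⌊1154/7^4⌋ = 0, terminating the sum). Summing: v_7(1154!) = 164 + 23 + 3 = 190.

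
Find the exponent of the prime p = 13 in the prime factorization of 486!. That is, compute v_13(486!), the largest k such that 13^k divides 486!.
v_13(486!) = 39

Legendre's formula: v_p(n!) = Σ_{k ≥ 1} ⌊n / p^k⌋. For p = 13, n = 486, the terms are:
  ⌊486/13^1⌋ = ⌊486/13⌋ = 37
  ⌊486/13^2⌋ = ⌊486/169⌋ = 2
(the next term ⌊486/13^3⌋ = 0, terminating the sum). Summing: v_13(486!) = 37 + 2 = 39.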